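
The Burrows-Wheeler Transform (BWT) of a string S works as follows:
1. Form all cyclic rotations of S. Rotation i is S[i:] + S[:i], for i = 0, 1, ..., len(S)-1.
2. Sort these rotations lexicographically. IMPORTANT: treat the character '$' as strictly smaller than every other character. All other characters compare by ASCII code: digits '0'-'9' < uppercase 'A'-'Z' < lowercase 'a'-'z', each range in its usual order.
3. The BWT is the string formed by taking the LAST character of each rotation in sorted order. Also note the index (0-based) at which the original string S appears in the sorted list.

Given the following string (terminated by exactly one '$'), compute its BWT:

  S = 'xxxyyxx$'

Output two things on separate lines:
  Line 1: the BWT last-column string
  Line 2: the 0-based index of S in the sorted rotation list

Answer: xxy$xxyx
3

Derivation:
All 8 rotations (rotation i = S[i:]+S[:i]):
  rot[0] = xxxyyxx$
  rot[1] = xxyyxx$x
  rot[2] = xyyxx$xx
  rot[3] = yyxx$xxx
  rot[4] = yxx$xxxy
  rot[5] = xx$xxxyy
  rot[6] = x$xxxyyx
  rot[7] = $xxxyyxx
Sorted (with $ < everything):
  sorted[0] = $xxxyyxx  (last char: 'x')
  sorted[1] = x$xxxyyx  (last char: 'x')
  sorted[2] = xx$xxxyy  (last char: 'y')
  sorted[3] = xxxyyxx$  (last char: '$')
  sorted[4] = xxyyxx$x  (last char: 'x')
  sorted[5] = xyyxx$xx  (last char: 'x')
  sorted[6] = yxx$xxxy  (last char: 'y')
  sorted[7] = yyxx$xxx  (last char: 'x')
Last column: xxy$xxyx
Original string S is at sorted index 3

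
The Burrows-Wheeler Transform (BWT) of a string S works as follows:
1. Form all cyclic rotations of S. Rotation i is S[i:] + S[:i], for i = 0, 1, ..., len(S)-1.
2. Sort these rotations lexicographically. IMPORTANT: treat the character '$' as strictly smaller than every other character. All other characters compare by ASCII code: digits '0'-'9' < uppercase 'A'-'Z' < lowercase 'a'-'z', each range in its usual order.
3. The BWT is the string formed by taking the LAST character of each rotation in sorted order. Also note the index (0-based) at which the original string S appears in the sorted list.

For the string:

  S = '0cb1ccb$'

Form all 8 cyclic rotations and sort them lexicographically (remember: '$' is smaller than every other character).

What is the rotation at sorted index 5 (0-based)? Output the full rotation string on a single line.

Answer: cb$0cb1c

Derivation:
All 8 rotations (rotation i = S[i:]+S[:i]):
  rot[0] = 0cb1ccb$
  rot[1] = cb1ccb$0
  rot[2] = b1ccb$0c
  rot[3] = 1ccb$0cb
  rot[4] = ccb$0cb1
  rot[5] = cb$0cb1c
  rot[6] = b$0cb1cc
  rot[7] = $0cb1ccb
Sorted (with $ < everything):
  sorted[0] = $0cb1ccb
  sorted[1] = 0cb1ccb$
  sorted[2] = 1ccb$0cb
  sorted[3] = b$0cb1cc
  sorted[4] = b1ccb$0c
  sorted[5] = cb$0cb1c
  sorted[6] = cb1ccb$0
  sorted[7] = ccb$0cb1
sorted[5] = cb$0cb1c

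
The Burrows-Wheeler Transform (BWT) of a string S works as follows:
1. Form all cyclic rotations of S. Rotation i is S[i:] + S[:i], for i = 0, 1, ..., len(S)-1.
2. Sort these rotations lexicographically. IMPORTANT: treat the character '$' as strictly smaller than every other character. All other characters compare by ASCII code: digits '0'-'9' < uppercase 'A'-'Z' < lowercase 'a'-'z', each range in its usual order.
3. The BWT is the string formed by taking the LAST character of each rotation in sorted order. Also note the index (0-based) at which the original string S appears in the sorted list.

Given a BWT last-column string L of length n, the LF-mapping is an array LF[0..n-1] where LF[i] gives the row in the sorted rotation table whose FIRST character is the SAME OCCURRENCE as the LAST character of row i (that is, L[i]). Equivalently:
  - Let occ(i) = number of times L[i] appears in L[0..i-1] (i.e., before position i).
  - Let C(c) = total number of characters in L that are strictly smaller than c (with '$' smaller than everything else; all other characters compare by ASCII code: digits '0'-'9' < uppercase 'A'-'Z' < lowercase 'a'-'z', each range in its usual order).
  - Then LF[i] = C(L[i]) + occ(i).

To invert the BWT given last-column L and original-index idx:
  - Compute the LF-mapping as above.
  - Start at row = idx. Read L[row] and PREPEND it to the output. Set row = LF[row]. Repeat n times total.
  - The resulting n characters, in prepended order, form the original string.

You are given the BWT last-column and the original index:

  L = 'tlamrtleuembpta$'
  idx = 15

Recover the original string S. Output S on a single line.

Answer: umbrellaattempt$

Derivation:
LF mapping: 12 6 1 8 11 13 7 4 15 5 9 3 10 14 2 0
Walk LF starting at row 15, prepending L[row]:
  step 1: row=15, L[15]='$', prepend. Next row=LF[15]=0
  step 2: row=0, L[0]='t', prepend. Next row=LF[0]=12
  step 3: row=12, L[12]='p', prepend. Next row=LF[12]=10
  step 4: row=10, L[10]='m', prepend. Next row=LF[10]=9
  step 5: row=9, L[9]='e', prepend. Next row=LF[9]=5
  step 6: row=5, L[5]='t', prepend. Next row=LF[5]=13
  step 7: row=13, L[13]='t', prepend. Next row=LF[13]=14
  step 8: row=14, L[14]='a', prepend. Next row=LF[14]=2
  step 9: row=2, L[2]='a', prepend. Next row=LF[2]=1
  step 10: row=1, L[1]='l', prepend. Next row=LF[1]=6
  step 11: row=6, L[6]='l', prepend. Next row=LF[6]=7
  step 12: row=7, L[7]='e', prepend. Next row=LF[7]=4
  step 13: row=4, L[4]='r', prepend. Next row=LF[4]=11
  step 14: row=11, L[11]='b', prepend. Next row=LF[11]=3
  step 15: row=3, L[3]='m', prepend. Next row=LF[3]=8
  step 16: row=8, L[8]='u', prepend. Next row=LF[8]=15
Reversed output: umbrellaattempt$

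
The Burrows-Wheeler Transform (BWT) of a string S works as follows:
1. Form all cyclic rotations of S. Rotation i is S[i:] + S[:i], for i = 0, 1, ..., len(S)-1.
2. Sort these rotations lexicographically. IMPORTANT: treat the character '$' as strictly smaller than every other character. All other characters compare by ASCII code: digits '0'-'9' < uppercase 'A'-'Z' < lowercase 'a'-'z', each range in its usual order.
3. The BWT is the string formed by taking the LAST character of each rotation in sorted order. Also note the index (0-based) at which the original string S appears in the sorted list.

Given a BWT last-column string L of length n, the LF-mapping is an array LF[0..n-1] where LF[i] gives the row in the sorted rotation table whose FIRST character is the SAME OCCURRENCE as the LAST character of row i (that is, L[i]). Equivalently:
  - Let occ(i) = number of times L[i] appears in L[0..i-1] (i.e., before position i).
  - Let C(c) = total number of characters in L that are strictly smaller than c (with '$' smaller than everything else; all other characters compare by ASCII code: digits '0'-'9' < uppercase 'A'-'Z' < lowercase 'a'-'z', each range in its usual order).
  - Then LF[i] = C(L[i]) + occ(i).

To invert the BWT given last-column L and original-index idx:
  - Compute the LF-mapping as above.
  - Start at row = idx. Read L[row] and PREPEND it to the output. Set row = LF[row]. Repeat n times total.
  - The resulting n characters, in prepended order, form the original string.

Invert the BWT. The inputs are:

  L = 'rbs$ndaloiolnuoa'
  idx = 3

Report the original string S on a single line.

LF mapping: 13 3 14 0 8 4 1 6 10 5 11 7 9 15 12 2
Walk LF starting at row 3, prepending L[row]:
  step 1: row=3, L[3]='$', prepend. Next row=LF[3]=0
  step 2: row=0, L[0]='r', prepend. Next row=LF[0]=13
  step 3: row=13, L[13]='u', prepend. Next row=LF[13]=15
  step 4: row=15, L[15]='a', prepend. Next row=LF[15]=2
  step 5: row=2, L[2]='s', prepend. Next row=LF[2]=14
  step 6: row=14, L[14]='o', prepend. Next row=LF[14]=12
  step 7: row=12, L[12]='n', prepend. Next row=LF[12]=9
  step 8: row=9, L[9]='i', prepend. Next row=LF[9]=5
  step 9: row=5, L[5]='d', prepend. Next row=LF[5]=4
  step 10: row=4, L[4]='n', prepend. Next row=LF[4]=8
  step 11: row=8, L[8]='o', prepend. Next row=LF[8]=10
  step 12: row=10, L[10]='o', prepend. Next row=LF[10]=11
  step 13: row=11, L[11]='l', prepend. Next row=LF[11]=7
  step 14: row=7, L[7]='l', prepend. Next row=LF[7]=6
  step 15: row=6, L[6]='a', prepend. Next row=LF[6]=1
  step 16: row=1, L[1]='b', prepend. Next row=LF[1]=3
Reversed output: balloondinosaur$

Answer: balloondinosaur$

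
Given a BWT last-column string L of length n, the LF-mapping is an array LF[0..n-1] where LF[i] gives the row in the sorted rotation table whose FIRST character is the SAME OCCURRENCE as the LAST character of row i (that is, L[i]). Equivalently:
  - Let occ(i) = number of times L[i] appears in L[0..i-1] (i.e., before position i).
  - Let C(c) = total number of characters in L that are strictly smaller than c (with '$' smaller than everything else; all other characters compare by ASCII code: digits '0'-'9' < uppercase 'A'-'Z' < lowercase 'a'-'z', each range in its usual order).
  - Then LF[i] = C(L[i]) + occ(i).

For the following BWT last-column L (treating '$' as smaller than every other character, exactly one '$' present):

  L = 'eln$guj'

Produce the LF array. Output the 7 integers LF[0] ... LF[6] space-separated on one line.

Answer: 1 4 5 0 2 6 3

Derivation:
Char counts: '$':1, 'e':1, 'g':1, 'j':1, 'l':1, 'n':1, 'u':1
C (first-col start): C('$')=0, C('e')=1, C('g')=2, C('j')=3, C('l')=4, C('n')=5, C('u')=6
L[0]='e': occ=0, LF[0]=C('e')+0=1+0=1
L[1]='l': occ=0, LF[1]=C('l')+0=4+0=4
L[2]='n': occ=0, LF[2]=C('n')+0=5+0=5
L[3]='$': occ=0, LF[3]=C('$')+0=0+0=0
L[4]='g': occ=0, LF[4]=C('g')+0=2+0=2
L[5]='u': occ=0, LF[5]=C('u')+0=6+0=6
L[6]='j': occ=0, LF[6]=C('j')+0=3+0=3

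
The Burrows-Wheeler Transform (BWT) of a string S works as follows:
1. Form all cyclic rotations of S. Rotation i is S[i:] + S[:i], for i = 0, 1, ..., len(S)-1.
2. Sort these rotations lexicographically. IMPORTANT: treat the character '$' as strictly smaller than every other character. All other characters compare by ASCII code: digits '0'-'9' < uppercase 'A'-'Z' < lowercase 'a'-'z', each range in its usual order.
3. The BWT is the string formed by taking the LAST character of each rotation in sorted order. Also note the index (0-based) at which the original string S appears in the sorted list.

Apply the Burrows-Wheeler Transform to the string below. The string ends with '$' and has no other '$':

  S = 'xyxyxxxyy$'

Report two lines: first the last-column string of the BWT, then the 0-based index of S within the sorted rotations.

Answer: yyxy$xyxxx
4

Derivation:
All 10 rotations (rotation i = S[i:]+S[:i]):
  rot[0] = xyxyxxxyy$
  rot[1] = yxyxxxyy$x
  rot[2] = xyxxxyy$xy
  rot[3] = yxxxyy$xyx
  rot[4] = xxxyy$xyxy
  rot[5] = xxyy$xyxyx
  rot[6] = xyy$xyxyxx
  rot[7] = yy$xyxyxxx
  rot[8] = y$xyxyxxxy
  rot[9] = $xyxyxxxyy
Sorted (with $ < everything):
  sorted[0] = $xyxyxxxyy  (last char: 'y')
  sorted[1] = xxxyy$xyxy  (last char: 'y')
  sorted[2] = xxyy$xyxyx  (last char: 'x')
  sorted[3] = xyxxxyy$xy  (last char: 'y')
  sorted[4] = xyxyxxxyy$  (last char: '$')
  sorted[5] = xyy$xyxyxx  (last char: 'x')
  sorted[6] = y$xyxyxxxy  (last char: 'y')
  sorted[7] = yxxxyy$xyx  (last char: 'x')
  sorted[8] = yxyxxxyy$x  (last char: 'x')
  sorted[9] = yy$xyxyxxx  (last char: 'x')
Last column: yyxy$xyxxx
Original string S is at sorted index 4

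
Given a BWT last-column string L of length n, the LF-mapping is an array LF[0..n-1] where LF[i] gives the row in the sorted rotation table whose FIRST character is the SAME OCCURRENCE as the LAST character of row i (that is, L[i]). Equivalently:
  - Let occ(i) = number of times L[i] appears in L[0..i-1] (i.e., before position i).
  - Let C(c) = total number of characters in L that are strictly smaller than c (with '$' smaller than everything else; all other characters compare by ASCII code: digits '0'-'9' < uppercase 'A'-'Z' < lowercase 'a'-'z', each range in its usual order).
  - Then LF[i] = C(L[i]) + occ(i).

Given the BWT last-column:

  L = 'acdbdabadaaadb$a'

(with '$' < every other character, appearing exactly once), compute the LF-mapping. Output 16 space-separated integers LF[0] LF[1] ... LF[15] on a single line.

Answer: 1 11 12 8 13 2 9 3 14 4 5 6 15 10 0 7

Derivation:
Char counts: '$':1, 'a':7, 'b':3, 'c':1, 'd':4
C (first-col start): C('$')=0, C('a')=1, C('b')=8, C('c')=11, C('d')=12
L[0]='a': occ=0, LF[0]=C('a')+0=1+0=1
L[1]='c': occ=0, LF[1]=C('c')+0=11+0=11
L[2]='d': occ=0, LF[2]=C('d')+0=12+0=12
L[3]='b': occ=0, LF[3]=C('b')+0=8+0=8
L[4]='d': occ=1, LF[4]=C('d')+1=12+1=13
L[5]='a': occ=1, LF[5]=C('a')+1=1+1=2
L[6]='b': occ=1, LF[6]=C('b')+1=8+1=9
L[7]='a': occ=2, LF[7]=C('a')+2=1+2=3
L[8]='d': occ=2, LF[8]=C('d')+2=12+2=14
L[9]='a': occ=3, LF[9]=C('a')+3=1+3=4
L[10]='a': occ=4, LF[10]=C('a')+4=1+4=5
L[11]='a': occ=5, LF[11]=C('a')+5=1+5=6
L[12]='d': occ=3, LF[12]=C('d')+3=12+3=15
L[13]='b': occ=2, LF[13]=C('b')+2=8+2=10
L[14]='$': occ=0, LF[14]=C('$')+0=0+0=0
L[15]='a': occ=6, LF[15]=C('a')+6=1+6=7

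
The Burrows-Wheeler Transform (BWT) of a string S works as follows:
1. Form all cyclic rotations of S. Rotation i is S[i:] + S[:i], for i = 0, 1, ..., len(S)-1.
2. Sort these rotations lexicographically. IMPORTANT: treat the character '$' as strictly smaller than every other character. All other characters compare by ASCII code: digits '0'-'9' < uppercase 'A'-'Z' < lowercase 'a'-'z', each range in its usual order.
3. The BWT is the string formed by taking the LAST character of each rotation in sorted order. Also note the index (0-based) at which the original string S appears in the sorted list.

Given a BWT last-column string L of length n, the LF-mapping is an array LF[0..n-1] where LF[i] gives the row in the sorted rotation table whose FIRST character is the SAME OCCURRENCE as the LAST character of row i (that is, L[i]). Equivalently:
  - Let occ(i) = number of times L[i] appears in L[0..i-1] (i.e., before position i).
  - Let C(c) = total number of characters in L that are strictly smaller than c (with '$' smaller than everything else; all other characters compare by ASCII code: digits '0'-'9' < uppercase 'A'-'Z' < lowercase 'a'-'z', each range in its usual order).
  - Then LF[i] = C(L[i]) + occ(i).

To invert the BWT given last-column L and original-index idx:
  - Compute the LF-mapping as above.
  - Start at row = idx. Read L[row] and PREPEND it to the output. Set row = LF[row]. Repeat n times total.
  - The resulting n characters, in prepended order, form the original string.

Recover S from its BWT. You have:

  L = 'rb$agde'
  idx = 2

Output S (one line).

LF mapping: 6 2 0 1 5 3 4
Walk LF starting at row 2, prepending L[row]:
  step 1: row=2, L[2]='$', prepend. Next row=LF[2]=0
  step 2: row=0, L[0]='r', prepend. Next row=LF[0]=6
  step 3: row=6, L[6]='e', prepend. Next row=LF[6]=4
  step 4: row=4, L[4]='g', prepend. Next row=LF[4]=5
  step 5: row=5, L[5]='d', prepend. Next row=LF[5]=3
  step 6: row=3, L[3]='a', prepend. Next row=LF[3]=1
  step 7: row=1, L[1]='b', prepend. Next row=LF[1]=2
Reversed output: badger$

Answer: badger$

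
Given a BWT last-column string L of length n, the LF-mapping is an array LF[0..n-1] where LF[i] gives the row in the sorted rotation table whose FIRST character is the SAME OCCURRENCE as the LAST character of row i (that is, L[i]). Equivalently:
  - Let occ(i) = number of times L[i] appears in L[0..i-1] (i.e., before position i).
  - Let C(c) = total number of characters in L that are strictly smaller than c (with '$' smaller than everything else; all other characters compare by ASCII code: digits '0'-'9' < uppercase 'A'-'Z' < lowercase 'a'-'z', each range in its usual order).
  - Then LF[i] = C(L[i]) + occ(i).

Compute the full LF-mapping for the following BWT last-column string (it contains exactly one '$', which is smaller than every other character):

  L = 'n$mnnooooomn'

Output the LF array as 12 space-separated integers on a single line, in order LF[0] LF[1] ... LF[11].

Answer: 3 0 1 4 5 7 8 9 10 11 2 6

Derivation:
Char counts: '$':1, 'm':2, 'n':4, 'o':5
C (first-col start): C('$')=0, C('m')=1, C('n')=3, C('o')=7
L[0]='n': occ=0, LF[0]=C('n')+0=3+0=3
L[1]='$': occ=0, LF[1]=C('$')+0=0+0=0
L[2]='m': occ=0, LF[2]=C('m')+0=1+0=1
L[3]='n': occ=1, LF[3]=C('n')+1=3+1=4
L[4]='n': occ=2, LF[4]=C('n')+2=3+2=5
L[5]='o': occ=0, LF[5]=C('o')+0=7+0=7
L[6]='o': occ=1, LF[6]=C('o')+1=7+1=8
L[7]='o': occ=2, LF[7]=C('o')+2=7+2=9
L[8]='o': occ=3, LF[8]=C('o')+3=7+3=10
L[9]='o': occ=4, LF[9]=C('o')+4=7+4=11
L[10]='m': occ=1, LF[10]=C('m')+1=1+1=2
L[11]='n': occ=3, LF[11]=C('n')+3=3+3=6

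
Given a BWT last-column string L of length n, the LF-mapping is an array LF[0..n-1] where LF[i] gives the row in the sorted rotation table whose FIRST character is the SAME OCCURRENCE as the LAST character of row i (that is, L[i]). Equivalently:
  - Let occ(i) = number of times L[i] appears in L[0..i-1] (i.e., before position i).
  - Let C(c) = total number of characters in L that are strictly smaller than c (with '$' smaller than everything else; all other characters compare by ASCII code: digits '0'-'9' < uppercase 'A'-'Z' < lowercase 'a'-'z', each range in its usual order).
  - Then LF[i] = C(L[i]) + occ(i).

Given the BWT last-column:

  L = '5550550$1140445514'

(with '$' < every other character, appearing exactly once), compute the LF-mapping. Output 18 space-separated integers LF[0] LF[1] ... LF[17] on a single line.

Answer: 11 12 13 1 14 15 2 0 4 5 7 3 8 9 16 17 6 10

Derivation:
Char counts: '$':1, '0':3, '1':3, '4':4, '5':7
C (first-col start): C('$')=0, C('0')=1, C('1')=4, C('4')=7, C('5')=11
L[0]='5': occ=0, LF[0]=C('5')+0=11+0=11
L[1]='5': occ=1, LF[1]=C('5')+1=11+1=12
L[2]='5': occ=2, LF[2]=C('5')+2=11+2=13
L[3]='0': occ=0, LF[3]=C('0')+0=1+0=1
L[4]='5': occ=3, LF[4]=C('5')+3=11+3=14
L[5]='5': occ=4, LF[5]=C('5')+4=11+4=15
L[6]='0': occ=1, LF[6]=C('0')+1=1+1=2
L[7]='$': occ=0, LF[7]=C('$')+0=0+0=0
L[8]='1': occ=0, LF[8]=C('1')+0=4+0=4
L[9]='1': occ=1, LF[9]=C('1')+1=4+1=5
L[10]='4': occ=0, LF[10]=C('4')+0=7+0=7
L[11]='0': occ=2, LF[11]=C('0')+2=1+2=3
L[12]='4': occ=1, LF[12]=C('4')+1=7+1=8
L[13]='4': occ=2, LF[13]=C('4')+2=7+2=9
L[14]='5': occ=5, LF[14]=C('5')+5=11+5=16
L[15]='5': occ=6, LF[15]=C('5')+6=11+6=17
L[16]='1': occ=2, LF[16]=C('1')+2=4+2=6
L[17]='4': occ=3, LF[17]=C('4')+3=7+3=10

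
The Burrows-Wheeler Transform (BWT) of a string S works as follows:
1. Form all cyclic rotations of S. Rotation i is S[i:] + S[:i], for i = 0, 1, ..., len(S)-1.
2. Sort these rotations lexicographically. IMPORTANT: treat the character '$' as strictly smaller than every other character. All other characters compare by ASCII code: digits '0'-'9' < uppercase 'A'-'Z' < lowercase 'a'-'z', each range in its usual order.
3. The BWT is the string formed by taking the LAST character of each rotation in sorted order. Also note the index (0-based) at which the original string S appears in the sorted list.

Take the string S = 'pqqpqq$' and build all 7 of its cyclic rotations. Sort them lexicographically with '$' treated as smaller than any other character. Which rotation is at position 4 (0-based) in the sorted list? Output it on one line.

Answer: qpqq$pq

Derivation:
All 7 rotations (rotation i = S[i:]+S[:i]):
  rot[0] = pqqpqq$
  rot[1] = qqpqq$p
  rot[2] = qpqq$pq
  rot[3] = pqq$pqq
  rot[4] = qq$pqqp
  rot[5] = q$pqqpq
  rot[6] = $pqqpqq
Sorted (with $ < everything):
  sorted[0] = $pqqpqq
  sorted[1] = pqq$pqq
  sorted[2] = pqqpqq$
  sorted[3] = q$pqqpq
  sorted[4] = qpqq$pq
  sorted[5] = qq$pqqp
  sorted[6] = qqpqq$p
sorted[4] = qpqq$pq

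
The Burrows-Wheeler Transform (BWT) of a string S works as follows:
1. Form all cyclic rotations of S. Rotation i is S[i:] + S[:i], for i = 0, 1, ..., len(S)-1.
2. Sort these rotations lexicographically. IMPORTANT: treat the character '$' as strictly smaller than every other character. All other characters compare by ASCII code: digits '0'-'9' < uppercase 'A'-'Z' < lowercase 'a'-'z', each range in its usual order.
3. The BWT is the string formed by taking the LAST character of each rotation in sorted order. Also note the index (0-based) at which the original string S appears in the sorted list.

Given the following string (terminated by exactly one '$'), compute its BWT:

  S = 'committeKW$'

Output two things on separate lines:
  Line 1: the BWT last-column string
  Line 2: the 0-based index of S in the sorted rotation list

Answer: WeK$tmmocti
3

Derivation:
All 11 rotations (rotation i = S[i:]+S[:i]):
  rot[0] = committeKW$
  rot[1] = ommitteKW$c
  rot[2] = mmitteKW$co
  rot[3] = mitteKW$com
  rot[4] = itteKW$comm
  rot[5] = tteKW$commi
  rot[6] = teKW$commit
  rot[7] = eKW$committ
  rot[8] = KW$committe
  rot[9] = W$committeK
  rot[10] = $committeKW
Sorted (with $ < everything):
  sorted[0] = $committeKW  (last char: 'W')
  sorted[1] = KW$committe  (last char: 'e')
  sorted[2] = W$committeK  (last char: 'K')
  sorted[3] = committeKW$  (last char: '$')
  sorted[4] = eKW$committ  (last char: 't')
  sorted[5] = itteKW$comm  (last char: 'm')
  sorted[6] = mitteKW$com  (last char: 'm')
  sorted[7] = mmitteKW$co  (last char: 'o')
  sorted[8] = ommitteKW$c  (last char: 'c')
  sorted[9] = teKW$commit  (last char: 't')
  sorted[10] = tteKW$commi  (last char: 'i')
Last column: WeK$tmmocti
Original string S is at sorted index 3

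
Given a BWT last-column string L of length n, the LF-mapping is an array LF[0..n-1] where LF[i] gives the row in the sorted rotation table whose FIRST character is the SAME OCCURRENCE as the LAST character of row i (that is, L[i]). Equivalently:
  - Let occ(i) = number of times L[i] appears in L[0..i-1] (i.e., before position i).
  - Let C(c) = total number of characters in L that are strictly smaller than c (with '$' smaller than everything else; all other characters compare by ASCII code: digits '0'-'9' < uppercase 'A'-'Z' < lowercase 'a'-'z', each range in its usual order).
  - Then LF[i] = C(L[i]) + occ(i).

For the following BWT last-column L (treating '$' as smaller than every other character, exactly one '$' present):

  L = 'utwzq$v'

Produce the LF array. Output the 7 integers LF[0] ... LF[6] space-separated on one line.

Answer: 3 2 5 6 1 0 4

Derivation:
Char counts: '$':1, 'q':1, 't':1, 'u':1, 'v':1, 'w':1, 'z':1
C (first-col start): C('$')=0, C('q')=1, C('t')=2, C('u')=3, C('v')=4, C('w')=5, C('z')=6
L[0]='u': occ=0, LF[0]=C('u')+0=3+0=3
L[1]='t': occ=0, LF[1]=C('t')+0=2+0=2
L[2]='w': occ=0, LF[2]=C('w')+0=5+0=5
L[3]='z': occ=0, LF[3]=C('z')+0=6+0=6
L[4]='q': occ=0, LF[4]=C('q')+0=1+0=1
L[5]='$': occ=0, LF[5]=C('$')+0=0+0=0
L[6]='v': occ=0, LF[6]=C('v')+0=4+0=4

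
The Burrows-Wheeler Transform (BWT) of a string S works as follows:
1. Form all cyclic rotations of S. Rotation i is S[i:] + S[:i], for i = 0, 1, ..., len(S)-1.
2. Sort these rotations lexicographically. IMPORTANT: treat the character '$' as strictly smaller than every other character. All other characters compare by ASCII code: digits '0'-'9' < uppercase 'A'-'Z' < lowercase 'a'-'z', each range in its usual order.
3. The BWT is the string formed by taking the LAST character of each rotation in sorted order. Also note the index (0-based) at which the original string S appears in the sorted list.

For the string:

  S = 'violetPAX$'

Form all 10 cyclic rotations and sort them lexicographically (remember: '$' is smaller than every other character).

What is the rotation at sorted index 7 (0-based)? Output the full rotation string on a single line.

Answer: oletPAX$vi

Derivation:
All 10 rotations (rotation i = S[i:]+S[:i]):
  rot[0] = violetPAX$
  rot[1] = ioletPAX$v
  rot[2] = oletPAX$vi
  rot[3] = letPAX$vio
  rot[4] = etPAX$viol
  rot[5] = tPAX$viole
  rot[6] = PAX$violet
  rot[7] = AX$violetP
  rot[8] = X$violetPA
  rot[9] = $violetPAX
Sorted (with $ < everything):
  sorted[0] = $violetPAX
  sorted[1] = AX$violetP
  sorted[2] = PAX$violet
  sorted[3] = X$violetPA
  sorted[4] = etPAX$viol
  sorted[5] = ioletPAX$v
  sorted[6] = letPAX$vio
  sorted[7] = oletPAX$vi
  sorted[8] = tPAX$viole
  sorted[9] = violetPAX$
sorted[7] = oletPAX$vi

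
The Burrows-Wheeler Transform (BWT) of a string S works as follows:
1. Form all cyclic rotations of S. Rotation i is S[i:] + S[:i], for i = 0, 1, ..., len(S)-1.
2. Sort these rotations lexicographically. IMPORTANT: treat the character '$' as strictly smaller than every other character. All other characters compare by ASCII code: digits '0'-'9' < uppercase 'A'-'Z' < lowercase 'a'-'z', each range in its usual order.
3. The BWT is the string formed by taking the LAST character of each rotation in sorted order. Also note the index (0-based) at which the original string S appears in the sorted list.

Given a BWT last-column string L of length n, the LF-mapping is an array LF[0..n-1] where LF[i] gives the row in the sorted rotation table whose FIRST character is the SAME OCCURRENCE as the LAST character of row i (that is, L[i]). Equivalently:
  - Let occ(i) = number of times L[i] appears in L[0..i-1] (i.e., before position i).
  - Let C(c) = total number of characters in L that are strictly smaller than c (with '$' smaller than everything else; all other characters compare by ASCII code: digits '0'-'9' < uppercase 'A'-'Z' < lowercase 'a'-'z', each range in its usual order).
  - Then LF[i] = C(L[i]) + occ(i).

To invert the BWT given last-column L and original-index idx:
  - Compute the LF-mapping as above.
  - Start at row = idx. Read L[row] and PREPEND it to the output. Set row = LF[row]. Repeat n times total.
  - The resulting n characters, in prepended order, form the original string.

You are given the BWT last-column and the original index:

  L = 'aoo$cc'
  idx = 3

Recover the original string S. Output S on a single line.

Answer: cocoa$

Derivation:
LF mapping: 1 4 5 0 2 3
Walk LF starting at row 3, prepending L[row]:
  step 1: row=3, L[3]='$', prepend. Next row=LF[3]=0
  step 2: row=0, L[0]='a', prepend. Next row=LF[0]=1
  step 3: row=1, L[1]='o', prepend. Next row=LF[1]=4
  step 4: row=4, L[4]='c', prepend. Next row=LF[4]=2
  step 5: row=2, L[2]='o', prepend. Next row=LF[2]=5
  step 6: row=5, L[5]='c', prepend. Next row=LF[5]=3
Reversed output: cocoa$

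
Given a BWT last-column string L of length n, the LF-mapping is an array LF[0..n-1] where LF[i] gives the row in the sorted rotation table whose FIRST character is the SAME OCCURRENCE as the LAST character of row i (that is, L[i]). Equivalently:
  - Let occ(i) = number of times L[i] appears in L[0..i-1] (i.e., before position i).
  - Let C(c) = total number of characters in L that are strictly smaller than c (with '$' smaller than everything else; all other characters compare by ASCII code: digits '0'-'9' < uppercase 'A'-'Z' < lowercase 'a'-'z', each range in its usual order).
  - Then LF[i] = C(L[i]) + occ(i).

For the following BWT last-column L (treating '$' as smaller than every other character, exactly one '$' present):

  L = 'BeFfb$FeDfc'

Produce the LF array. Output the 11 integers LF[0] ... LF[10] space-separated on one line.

Char counts: '$':1, 'B':1, 'D':1, 'F':2, 'b':1, 'c':1, 'e':2, 'f':2
C (first-col start): C('$')=0, C('B')=1, C('D')=2, C('F')=3, C('b')=5, C('c')=6, C('e')=7, C('f')=9
L[0]='B': occ=0, LF[0]=C('B')+0=1+0=1
L[1]='e': occ=0, LF[1]=C('e')+0=7+0=7
L[2]='F': occ=0, LF[2]=C('F')+0=3+0=3
L[3]='f': occ=0, LF[3]=C('f')+0=9+0=9
L[4]='b': occ=0, LF[4]=C('b')+0=5+0=5
L[5]='$': occ=0, LF[5]=C('$')+0=0+0=0
L[6]='F': occ=1, LF[6]=C('F')+1=3+1=4
L[7]='e': occ=1, LF[7]=C('e')+1=7+1=8
L[8]='D': occ=0, LF[8]=C('D')+0=2+0=2
L[9]='f': occ=1, LF[9]=C('f')+1=9+1=10
L[10]='c': occ=0, LF[10]=C('c')+0=6+0=6

Answer: 1 7 3 9 5 0 4 8 2 10 6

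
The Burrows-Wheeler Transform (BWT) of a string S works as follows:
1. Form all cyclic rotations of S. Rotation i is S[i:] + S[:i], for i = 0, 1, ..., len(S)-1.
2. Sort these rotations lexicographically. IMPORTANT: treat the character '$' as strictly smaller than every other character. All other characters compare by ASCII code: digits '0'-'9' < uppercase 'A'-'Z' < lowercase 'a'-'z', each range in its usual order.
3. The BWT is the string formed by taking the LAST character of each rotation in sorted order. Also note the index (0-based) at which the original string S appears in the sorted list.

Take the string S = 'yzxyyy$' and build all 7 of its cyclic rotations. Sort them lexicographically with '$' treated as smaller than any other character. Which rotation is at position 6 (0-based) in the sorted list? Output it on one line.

Answer: zxyyy$y

Derivation:
All 7 rotations (rotation i = S[i:]+S[:i]):
  rot[0] = yzxyyy$
  rot[1] = zxyyy$y
  rot[2] = xyyy$yz
  rot[3] = yyy$yzx
  rot[4] = yy$yzxy
  rot[5] = y$yzxyy
  rot[6] = $yzxyyy
Sorted (with $ < everything):
  sorted[0] = $yzxyyy
  sorted[1] = xyyy$yz
  sorted[2] = y$yzxyy
  sorted[3] = yy$yzxy
  sorted[4] = yyy$yzx
  sorted[5] = yzxyyy$
  sorted[6] = zxyyy$y
sorted[6] = zxyyy$y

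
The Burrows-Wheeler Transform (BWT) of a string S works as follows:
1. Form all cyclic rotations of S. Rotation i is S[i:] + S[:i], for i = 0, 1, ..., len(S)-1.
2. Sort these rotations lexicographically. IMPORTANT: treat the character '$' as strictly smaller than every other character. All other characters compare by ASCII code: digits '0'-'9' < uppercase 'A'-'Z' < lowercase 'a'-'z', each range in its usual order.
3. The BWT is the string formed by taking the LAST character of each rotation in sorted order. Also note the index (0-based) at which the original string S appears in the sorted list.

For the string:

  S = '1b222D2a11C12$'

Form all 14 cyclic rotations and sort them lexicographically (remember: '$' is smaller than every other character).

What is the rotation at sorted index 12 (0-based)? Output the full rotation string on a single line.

All 14 rotations (rotation i = S[i:]+S[:i]):
  rot[0] = 1b222D2a11C12$
  rot[1] = b222D2a11C12$1
  rot[2] = 222D2a11C12$1b
  rot[3] = 22D2a11C12$1b2
  rot[4] = 2D2a11C12$1b22
  rot[5] = D2a11C12$1b222
  rot[6] = 2a11C12$1b222D
  rot[7] = a11C12$1b222D2
  rot[8] = 11C12$1b222D2a
  rot[9] = 1C12$1b222D2a1
  rot[10] = C12$1b222D2a11
  rot[11] = 12$1b222D2a11C
  rot[12] = 2$1b222D2a11C1
  rot[13] = $1b222D2a11C12
Sorted (with $ < everything):
  sorted[0] = $1b222D2a11C12
  sorted[1] = 11C12$1b222D2a
  sorted[2] = 12$1b222D2a11C
  sorted[3] = 1C12$1b222D2a1
  sorted[4] = 1b222D2a11C12$
  sorted[5] = 2$1b222D2a11C1
  sorted[6] = 222D2a11C12$1b
  sorted[7] = 22D2a11C12$1b2
  sorted[8] = 2D2a11C12$1b22
  sorted[9] = 2a11C12$1b222D
  sorted[10] = C12$1b222D2a11
  sorted[11] = D2a11C12$1b222
  sorted[12] = a11C12$1b222D2
  sorted[13] = b222D2a11C12$1
sorted[12] = a11C12$1b222D2

Answer: a11C12$1b222D2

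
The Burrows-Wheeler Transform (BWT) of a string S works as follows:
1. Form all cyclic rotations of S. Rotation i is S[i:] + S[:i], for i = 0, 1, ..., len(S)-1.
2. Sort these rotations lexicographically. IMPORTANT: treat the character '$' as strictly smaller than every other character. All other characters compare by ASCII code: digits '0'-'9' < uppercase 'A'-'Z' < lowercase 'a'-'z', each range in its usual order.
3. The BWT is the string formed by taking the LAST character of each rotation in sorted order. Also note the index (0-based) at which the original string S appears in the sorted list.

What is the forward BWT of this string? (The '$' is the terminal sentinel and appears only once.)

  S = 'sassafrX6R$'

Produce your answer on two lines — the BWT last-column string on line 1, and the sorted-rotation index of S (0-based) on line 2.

Answer: RX6rssafs$a
9

Derivation:
All 11 rotations (rotation i = S[i:]+S[:i]):
  rot[0] = sassafrX6R$
  rot[1] = assafrX6R$s
  rot[2] = ssafrX6R$sa
  rot[3] = safrX6R$sas
  rot[4] = afrX6R$sass
  rot[5] = frX6R$sassa
  rot[6] = rX6R$sassaf
  rot[7] = X6R$sassafr
  rot[8] = 6R$sassafrX
  rot[9] = R$sassafrX6
  rot[10] = $sassafrX6R
Sorted (with $ < everything):
  sorted[0] = $sassafrX6R  (last char: 'R')
  sorted[1] = 6R$sassafrX  (last char: 'X')
  sorted[2] = R$sassafrX6  (last char: '6')
  sorted[3] = X6R$sassafr  (last char: 'r')
  sorted[4] = afrX6R$sass  (last char: 's')
  sorted[5] = assafrX6R$s  (last char: 's')
  sorted[6] = frX6R$sassa  (last char: 'a')
  sorted[7] = rX6R$sassaf  (last char: 'f')
  sorted[8] = safrX6R$sas  (last char: 's')
  sorted[9] = sassafrX6R$  (last char: '$')
  sorted[10] = ssafrX6R$sa  (last char: 'a')
Last column: RX6rssafs$a
Original string S is at sorted index 9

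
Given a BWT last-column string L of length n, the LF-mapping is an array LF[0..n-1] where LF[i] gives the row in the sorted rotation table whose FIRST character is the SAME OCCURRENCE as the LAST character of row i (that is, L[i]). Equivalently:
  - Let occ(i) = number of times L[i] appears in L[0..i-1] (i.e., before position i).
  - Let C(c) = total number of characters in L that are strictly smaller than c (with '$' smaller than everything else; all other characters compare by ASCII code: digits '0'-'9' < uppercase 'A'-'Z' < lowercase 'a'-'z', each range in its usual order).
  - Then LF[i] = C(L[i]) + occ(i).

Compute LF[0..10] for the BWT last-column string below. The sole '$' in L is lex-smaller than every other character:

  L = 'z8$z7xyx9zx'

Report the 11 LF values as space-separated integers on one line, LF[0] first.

Answer: 8 2 0 9 1 4 7 5 3 10 6

Derivation:
Char counts: '$':1, '7':1, '8':1, '9':1, 'x':3, 'y':1, 'z':3
C (first-col start): C('$')=0, C('7')=1, C('8')=2, C('9')=3, C('x')=4, C('y')=7, C('z')=8
L[0]='z': occ=0, LF[0]=C('z')+0=8+0=8
L[1]='8': occ=0, LF[1]=C('8')+0=2+0=2
L[2]='$': occ=0, LF[2]=C('$')+0=0+0=0
L[3]='z': occ=1, LF[3]=C('z')+1=8+1=9
L[4]='7': occ=0, LF[4]=C('7')+0=1+0=1
L[5]='x': occ=0, LF[5]=C('x')+0=4+0=4
L[6]='y': occ=0, LF[6]=C('y')+0=7+0=7
L[7]='x': occ=1, LF[7]=C('x')+1=4+1=5
L[8]='9': occ=0, LF[8]=C('9')+0=3+0=3
L[9]='z': occ=2, LF[9]=C('z')+2=8+2=10
L[10]='x': occ=2, LF[10]=C('x')+2=4+2=6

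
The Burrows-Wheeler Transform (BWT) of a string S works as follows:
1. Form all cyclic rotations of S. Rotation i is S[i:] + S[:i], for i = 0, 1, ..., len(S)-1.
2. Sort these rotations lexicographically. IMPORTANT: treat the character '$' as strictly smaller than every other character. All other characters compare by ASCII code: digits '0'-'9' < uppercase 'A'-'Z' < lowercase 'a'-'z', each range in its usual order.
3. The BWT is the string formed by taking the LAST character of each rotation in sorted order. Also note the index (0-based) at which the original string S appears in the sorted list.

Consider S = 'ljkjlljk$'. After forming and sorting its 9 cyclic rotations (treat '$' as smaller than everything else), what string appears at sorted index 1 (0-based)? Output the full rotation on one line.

All 9 rotations (rotation i = S[i:]+S[:i]):
  rot[0] = ljkjlljk$
  rot[1] = jkjlljk$l
  rot[2] = kjlljk$lj
  rot[3] = jlljk$ljk
  rot[4] = lljk$ljkj
  rot[5] = ljk$ljkjl
  rot[6] = jk$ljkjll
  rot[7] = k$ljkjllj
  rot[8] = $ljkjlljk
Sorted (with $ < everything):
  sorted[0] = $ljkjlljk
  sorted[1] = jk$ljkjll
  sorted[2] = jkjlljk$l
  sorted[3] = jlljk$ljk
  sorted[4] = k$ljkjllj
  sorted[5] = kjlljk$lj
  sorted[6] = ljk$ljkjl
  sorted[7] = ljkjlljk$
  sorted[8] = lljk$ljkj
sorted[1] = jk$ljkjll

Answer: jk$ljkjll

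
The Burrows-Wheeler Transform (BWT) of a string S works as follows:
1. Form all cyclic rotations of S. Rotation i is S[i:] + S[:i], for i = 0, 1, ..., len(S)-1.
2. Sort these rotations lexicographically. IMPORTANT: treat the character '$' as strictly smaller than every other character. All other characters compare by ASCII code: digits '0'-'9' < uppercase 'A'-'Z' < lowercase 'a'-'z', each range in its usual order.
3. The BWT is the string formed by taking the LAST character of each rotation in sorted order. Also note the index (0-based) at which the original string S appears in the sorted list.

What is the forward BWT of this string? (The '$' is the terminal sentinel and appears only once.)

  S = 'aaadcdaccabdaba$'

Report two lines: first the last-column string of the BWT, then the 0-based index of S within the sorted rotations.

Answer: ab$adcdaaacadbca
2

Derivation:
All 16 rotations (rotation i = S[i:]+S[:i]):
  rot[0] = aaadcdaccabdaba$
  rot[1] = aadcdaccabdaba$a
  rot[2] = adcdaccabdaba$aa
  rot[3] = dcdaccabdaba$aaa
  rot[4] = cdaccabdaba$aaad
  rot[5] = daccabdaba$aaadc
  rot[6] = accabdaba$aaadcd
  rot[7] = ccabdaba$aaadcda
  rot[8] = cabdaba$aaadcdac
  rot[9] = abdaba$aaadcdacc
  rot[10] = bdaba$aaadcdacca
  rot[11] = daba$aaadcdaccab
  rot[12] = aba$aaadcdaccabd
  rot[13] = ba$aaadcdaccabda
  rot[14] = a$aaadcdaccabdab
  rot[15] = $aaadcdaccabdaba
Sorted (with $ < everything):
  sorted[0] = $aaadcdaccabdaba  (last char: 'a')
  sorted[1] = a$aaadcdaccabdab  (last char: 'b')
  sorted[2] = aaadcdaccabdaba$  (last char: '$')
  sorted[3] = aadcdaccabdaba$a  (last char: 'a')
  sorted[4] = aba$aaadcdaccabd  (last char: 'd')
  sorted[5] = abdaba$aaadcdacc  (last char: 'c')
  sorted[6] = accabdaba$aaadcd  (last char: 'd')
  sorted[7] = adcdaccabdaba$aa  (last char: 'a')
  sorted[8] = ba$aaadcdaccabda  (last char: 'a')
  sorted[9] = bdaba$aaadcdacca  (last char: 'a')
  sorted[10] = cabdaba$aaadcdac  (last char: 'c')
  sorted[11] = ccabdaba$aaadcda  (last char: 'a')
  sorted[12] = cdaccabdaba$aaad  (last char: 'd')
  sorted[13] = daba$aaadcdaccab  (last char: 'b')
  sorted[14] = daccabdaba$aaadc  (last char: 'c')
  sorted[15] = dcdaccabdaba$aaa  (last char: 'a')
Last column: ab$adcdaaacadbca
Original string S is at sorted index 2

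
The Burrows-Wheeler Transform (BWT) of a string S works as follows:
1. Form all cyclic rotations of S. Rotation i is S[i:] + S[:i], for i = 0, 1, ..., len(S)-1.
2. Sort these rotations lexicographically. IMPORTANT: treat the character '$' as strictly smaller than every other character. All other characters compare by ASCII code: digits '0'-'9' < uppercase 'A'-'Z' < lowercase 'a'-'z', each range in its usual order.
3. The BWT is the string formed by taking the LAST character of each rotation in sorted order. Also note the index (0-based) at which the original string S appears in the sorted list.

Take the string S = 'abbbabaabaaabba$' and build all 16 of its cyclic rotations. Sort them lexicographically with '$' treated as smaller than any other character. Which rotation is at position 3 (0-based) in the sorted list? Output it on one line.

All 16 rotations (rotation i = S[i:]+S[:i]):
  rot[0] = abbbabaabaaabba$
  rot[1] = bbbabaabaaabba$a
  rot[2] = bbabaabaaabba$ab
  rot[3] = babaabaaabba$abb
  rot[4] = abaabaaabba$abbb
  rot[5] = baabaaabba$abbba
  rot[6] = aabaaabba$abbbab
  rot[7] = abaaabba$abbbaba
  rot[8] = baaabba$abbbabaa
  rot[9] = aaabba$abbbabaab
  rot[10] = aabba$abbbabaaba
  rot[11] = abba$abbbabaabaa
  rot[12] = bba$abbbabaabaaa
  rot[13] = ba$abbbabaabaaab
  rot[14] = a$abbbabaabaaabb
  rot[15] = $abbbabaabaaabba
Sorted (with $ < everything):
  sorted[0] = $abbbabaabaaabba
  sorted[1] = a$abbbabaabaaabb
  sorted[2] = aaabba$abbbabaab
  sorted[3] = aabaaabba$abbbab
  sorted[4] = aabba$abbbabaaba
  sorted[5] = abaaabba$abbbaba
  sorted[6] = abaabaaabba$abbb
  sorted[7] = abba$abbbabaabaa
  sorted[8] = abbbabaabaaabba$
  sorted[9] = ba$abbbabaabaaab
  sorted[10] = baaabba$abbbabaa
  sorted[11] = baabaaabba$abbba
  sorted[12] = babaabaaabba$abb
  sorted[13] = bba$abbbabaabaaa
  sorted[14] = bbabaabaaabba$ab
  sorted[15] = bbbabaabaaabba$a
sorted[3] = aabaaabba$abbbab

Answer: aabaaabba$abbbab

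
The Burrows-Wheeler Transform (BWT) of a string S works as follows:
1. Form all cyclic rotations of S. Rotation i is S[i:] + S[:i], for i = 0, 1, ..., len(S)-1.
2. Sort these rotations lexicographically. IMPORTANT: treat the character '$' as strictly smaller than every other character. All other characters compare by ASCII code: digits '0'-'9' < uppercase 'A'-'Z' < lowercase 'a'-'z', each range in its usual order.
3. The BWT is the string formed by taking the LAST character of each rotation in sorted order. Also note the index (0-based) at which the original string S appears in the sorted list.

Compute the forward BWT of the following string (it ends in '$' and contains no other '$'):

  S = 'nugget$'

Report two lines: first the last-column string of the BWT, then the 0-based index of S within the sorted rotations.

Answer: tggu$en
4

Derivation:
All 7 rotations (rotation i = S[i:]+S[:i]):
  rot[0] = nugget$
  rot[1] = ugget$n
  rot[2] = gget$nu
  rot[3] = get$nug
  rot[4] = et$nugg
  rot[5] = t$nugge
  rot[6] = $nugget
Sorted (with $ < everything):
  sorted[0] = $nugget  (last char: 't')
  sorted[1] = et$nugg  (last char: 'g')
  sorted[2] = get$nug  (last char: 'g')
  sorted[3] = gget$nu  (last char: 'u')
  sorted[4] = nugget$  (last char: '$')
  sorted[5] = t$nugge  (last char: 'e')
  sorted[6] = ugget$n  (last char: 'n')
Last column: tggu$en
Original string S is at sorted index 4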